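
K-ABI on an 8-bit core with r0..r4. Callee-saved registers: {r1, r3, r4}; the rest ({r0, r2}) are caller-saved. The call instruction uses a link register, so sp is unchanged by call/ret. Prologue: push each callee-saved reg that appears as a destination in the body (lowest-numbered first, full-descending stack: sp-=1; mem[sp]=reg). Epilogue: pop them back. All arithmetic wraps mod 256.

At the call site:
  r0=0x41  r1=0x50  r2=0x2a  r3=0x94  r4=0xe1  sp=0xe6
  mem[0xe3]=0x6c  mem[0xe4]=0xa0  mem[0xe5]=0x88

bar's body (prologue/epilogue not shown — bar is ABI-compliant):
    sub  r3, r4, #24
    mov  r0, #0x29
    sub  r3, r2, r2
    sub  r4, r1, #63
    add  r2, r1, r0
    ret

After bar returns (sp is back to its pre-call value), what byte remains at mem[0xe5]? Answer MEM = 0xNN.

prologue: push r3 → mem[0xe5]=0x94, sp=0xe5
prologue: push r4 → mem[0xe4]=0xe1, sp=0xe4
body[0] sub  r3, r4, #24 → r3=0xc9
body[1] mov  r0, #0x29 → r0=0x29
body[2] sub  r3, r2, r2 → r3=0x00
body[3] sub  r4, r1, #63 → r4=0x11
body[4] add  r2, r1, r0 → r2=0x79
epilogue: pop r4=0xe1, sp=0xe5
epilogue: pop r3=0x94, sp=0xe6
prologue pushed ['r3', 'r4'] at ['0xe5', '0xe4']

MEM = 0x94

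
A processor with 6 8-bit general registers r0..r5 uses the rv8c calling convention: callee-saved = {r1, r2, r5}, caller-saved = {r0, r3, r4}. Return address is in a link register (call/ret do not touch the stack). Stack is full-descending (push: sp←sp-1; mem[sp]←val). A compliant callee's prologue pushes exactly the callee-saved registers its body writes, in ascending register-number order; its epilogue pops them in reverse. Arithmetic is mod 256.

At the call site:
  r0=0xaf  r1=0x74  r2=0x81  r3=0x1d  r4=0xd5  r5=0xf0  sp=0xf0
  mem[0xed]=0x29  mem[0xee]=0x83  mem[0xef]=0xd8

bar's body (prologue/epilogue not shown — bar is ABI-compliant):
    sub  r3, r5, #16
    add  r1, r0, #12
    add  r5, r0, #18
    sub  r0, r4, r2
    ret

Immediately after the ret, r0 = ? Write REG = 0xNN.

REG = 0x54

prologue: push r1 -> mem[0xef]=0x74, sp=0xef
prologue: push r5 -> mem[0xee]=0xf0, sp=0xee
body[0] sub  r3, r5, #16 -> r3=0xe0
body[1] add  r1, r0, #12 -> r1=0xbb
body[2] add  r5, r0, #18 -> r5=0xc1
body[3] sub  r0, r4, r2 -> r0=0x54
epilogue: pop r5=0xf0, sp=0xef
epilogue: pop r1=0x74, sp=0xf0
r0 is caller-saved -> body value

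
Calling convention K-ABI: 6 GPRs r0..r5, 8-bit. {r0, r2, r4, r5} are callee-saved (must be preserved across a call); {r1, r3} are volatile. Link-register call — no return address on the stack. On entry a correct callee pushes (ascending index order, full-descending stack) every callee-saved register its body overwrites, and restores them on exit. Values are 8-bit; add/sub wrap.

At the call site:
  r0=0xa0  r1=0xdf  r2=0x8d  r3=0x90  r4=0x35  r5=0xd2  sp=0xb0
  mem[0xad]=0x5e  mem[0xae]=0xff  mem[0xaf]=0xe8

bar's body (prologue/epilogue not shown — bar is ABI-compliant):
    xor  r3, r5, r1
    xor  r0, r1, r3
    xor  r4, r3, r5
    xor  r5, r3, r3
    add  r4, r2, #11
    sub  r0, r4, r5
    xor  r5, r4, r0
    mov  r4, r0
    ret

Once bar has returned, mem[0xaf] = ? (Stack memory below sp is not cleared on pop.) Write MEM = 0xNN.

MEM = 0xa0

prologue: push r0 → mem[0xaf]=0xa0, sp=0xaf
prologue: push r4 → mem[0xae]=0x35, sp=0xae
prologue: push r5 → mem[0xad]=0xd2, sp=0xad
body[0] xor  r3, r5, r1 → r3=0x0d
body[1] xor  r0, r1, r3 → r0=0xd2
body[2] xor  r4, r3, r5 → r4=0xdf
body[3] xor  r5, r3, r3 → r5=0x00
body[4] add  r4, r2, #11 → r4=0x98
body[5] sub  r0, r4, r5 → r0=0x98
body[6] xor  r5, r4, r0 → r5=0x00
body[7] mov  r4, r0 → r4=0x98
epilogue: pop r5=0xd2, sp=0xae
epilogue: pop r4=0x35, sp=0xaf
epilogue: pop r0=0xa0, sp=0xb0
prologue pushed ['r0', 'r4', 'r5'] at ['0xaf', '0xae', '0xad']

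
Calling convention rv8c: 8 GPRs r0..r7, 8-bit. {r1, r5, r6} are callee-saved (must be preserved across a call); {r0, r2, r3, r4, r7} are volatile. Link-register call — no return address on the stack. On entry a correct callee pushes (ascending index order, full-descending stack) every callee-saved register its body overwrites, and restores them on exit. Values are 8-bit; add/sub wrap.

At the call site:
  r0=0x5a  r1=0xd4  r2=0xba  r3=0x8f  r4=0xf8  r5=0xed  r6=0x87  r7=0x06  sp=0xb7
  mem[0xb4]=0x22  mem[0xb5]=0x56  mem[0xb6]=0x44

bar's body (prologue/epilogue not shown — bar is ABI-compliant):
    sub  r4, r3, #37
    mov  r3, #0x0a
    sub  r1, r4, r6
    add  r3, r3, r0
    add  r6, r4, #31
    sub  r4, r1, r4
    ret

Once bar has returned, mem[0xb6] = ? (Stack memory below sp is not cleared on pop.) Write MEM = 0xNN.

MEM = 0xd4

prologue: push r1 -> mem[0xb6]=0xd4, sp=0xb6
prologue: push r6 -> mem[0xb5]=0x87, sp=0xb5
body[0] sub  r4, r3, #37 -> r4=0x6a
body[1] mov  r3, #0x0a -> r3=0x0a
body[2] sub  r1, r4, r6 -> r1=0xe3
body[3] add  r3, r3, r0 -> r3=0x64
body[4] add  r6, r4, #31 -> r6=0x89
body[5] sub  r4, r1, r4 -> r4=0x79
epilogue: pop r6=0x87, sp=0xb6
epilogue: pop r1=0xd4, sp=0xb7
prologue pushed ['r1', 'r6'] at ['0xb6', '0xb5']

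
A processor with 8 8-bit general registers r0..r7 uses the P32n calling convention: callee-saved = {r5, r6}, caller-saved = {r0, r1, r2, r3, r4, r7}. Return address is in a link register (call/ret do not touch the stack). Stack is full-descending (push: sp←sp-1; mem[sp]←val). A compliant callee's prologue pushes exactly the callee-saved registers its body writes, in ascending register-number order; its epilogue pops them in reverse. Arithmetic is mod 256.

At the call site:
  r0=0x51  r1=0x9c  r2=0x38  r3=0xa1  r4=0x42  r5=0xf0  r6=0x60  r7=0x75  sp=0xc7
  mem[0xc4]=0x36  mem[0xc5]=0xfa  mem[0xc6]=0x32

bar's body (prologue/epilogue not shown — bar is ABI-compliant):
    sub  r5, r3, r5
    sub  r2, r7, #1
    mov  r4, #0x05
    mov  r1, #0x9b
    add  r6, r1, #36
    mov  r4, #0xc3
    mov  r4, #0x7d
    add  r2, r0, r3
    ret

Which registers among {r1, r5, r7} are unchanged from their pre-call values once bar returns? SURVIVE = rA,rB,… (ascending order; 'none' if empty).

prologue: push r5 -> mem[0xc6]=0xf0, sp=0xc6
prologue: push r6 -> mem[0xc5]=0x60, sp=0xc5
body[0] sub  r5, r3, r5 -> r5=0xb1
body[1] sub  r2, r7, #1 -> r2=0x74
body[2] mov  r4, #0x05 -> r4=0x05
body[3] mov  r1, #0x9b -> r1=0x9b
body[4] add  r6, r1, #36 -> r6=0xbf
body[5] mov  r4, #0xc3 -> r4=0xc3
body[6] mov  r4, #0x7d -> r4=0x7d
body[7] add  r2, r0, r3 -> r2=0xf2
epilogue: pop r6=0x60, sp=0xc6
epilogue: pop r5=0xf0, sp=0xc7
r1: caller-saved, written=True
r5: callee-saved, written=True
r7: caller-saved, written=False

SURVIVE = r5,r7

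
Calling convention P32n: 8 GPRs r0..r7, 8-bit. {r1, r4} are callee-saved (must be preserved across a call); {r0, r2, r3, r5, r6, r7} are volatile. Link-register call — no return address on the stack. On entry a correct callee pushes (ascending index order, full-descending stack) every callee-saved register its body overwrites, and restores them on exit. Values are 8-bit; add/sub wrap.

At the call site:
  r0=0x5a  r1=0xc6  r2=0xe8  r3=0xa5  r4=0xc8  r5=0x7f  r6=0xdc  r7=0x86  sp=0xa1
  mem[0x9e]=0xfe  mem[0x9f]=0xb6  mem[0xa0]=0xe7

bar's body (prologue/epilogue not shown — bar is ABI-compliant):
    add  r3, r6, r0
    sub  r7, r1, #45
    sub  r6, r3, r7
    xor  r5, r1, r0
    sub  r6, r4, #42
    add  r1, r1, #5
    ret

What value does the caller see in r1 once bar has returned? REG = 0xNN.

REG = 0xc6

prologue: push r1 → mem[0xa0]=0xc6, sp=0xa0
body[0] add  r3, r6, r0 → r3=0x36
body[1] sub  r7, r1, #45 → r7=0x99
body[2] sub  r6, r3, r7 → r6=0x9d
body[3] xor  r5, r1, r0 → r5=0x9c
body[4] sub  r6, r4, #42 → r6=0x9e
body[5] add  r1, r1, #5 → r1=0xcb
epilogue: pop r1=0xc6, sp=0xa1
r1 is callee-saved → restored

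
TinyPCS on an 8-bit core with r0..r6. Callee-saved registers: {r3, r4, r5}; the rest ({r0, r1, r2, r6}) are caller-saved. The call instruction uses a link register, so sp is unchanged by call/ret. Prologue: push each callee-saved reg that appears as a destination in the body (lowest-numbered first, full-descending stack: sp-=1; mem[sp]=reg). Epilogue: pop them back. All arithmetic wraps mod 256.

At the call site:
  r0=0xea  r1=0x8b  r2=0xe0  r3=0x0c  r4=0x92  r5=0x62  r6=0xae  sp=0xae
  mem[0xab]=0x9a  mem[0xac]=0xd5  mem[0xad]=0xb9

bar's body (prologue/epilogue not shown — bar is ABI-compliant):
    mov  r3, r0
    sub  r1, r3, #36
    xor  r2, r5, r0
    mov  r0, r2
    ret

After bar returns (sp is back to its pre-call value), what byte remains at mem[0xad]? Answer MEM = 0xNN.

prologue: push r3 → mem[0xad]=0x0c, sp=0xad
body[0] mov  r3, r0 → r3=0xea
body[1] sub  r1, r3, #36 → r1=0xc6
body[2] xor  r2, r5, r0 → r2=0x88
body[3] mov  r0, r2 → r0=0x88
epilogue: pop r3=0x0c, sp=0xae
prologue pushed ['r3'] at ['0xad']

MEM = 0x0c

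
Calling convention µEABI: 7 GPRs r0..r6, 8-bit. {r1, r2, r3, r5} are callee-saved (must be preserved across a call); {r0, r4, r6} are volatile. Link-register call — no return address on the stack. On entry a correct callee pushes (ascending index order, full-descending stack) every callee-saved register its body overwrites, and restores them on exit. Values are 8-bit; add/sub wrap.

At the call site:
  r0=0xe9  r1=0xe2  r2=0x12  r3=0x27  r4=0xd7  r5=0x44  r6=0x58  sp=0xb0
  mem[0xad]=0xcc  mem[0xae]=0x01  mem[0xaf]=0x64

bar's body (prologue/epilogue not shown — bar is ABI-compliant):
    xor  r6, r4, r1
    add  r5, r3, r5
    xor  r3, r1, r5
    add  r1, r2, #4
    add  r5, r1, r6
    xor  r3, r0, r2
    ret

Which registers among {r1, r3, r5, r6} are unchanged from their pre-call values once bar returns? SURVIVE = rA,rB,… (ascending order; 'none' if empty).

prologue: push r1 → mem[0xaf]=0xe2, sp=0xaf
prologue: push r3 → mem[0xae]=0x27, sp=0xae
prologue: push r5 → mem[0xad]=0x44, sp=0xad
body[0] xor  r6, r4, r1 → r6=0x35
body[1] add  r5, r3, r5 → r5=0x6b
body[2] xor  r3, r1, r5 → r3=0x89
body[3] add  r1, r2, #4 → r1=0x16
body[4] add  r5, r1, r6 → r5=0x4b
body[5] xor  r3, r0, r2 → r3=0xfb
epilogue: pop r5=0x44, sp=0xae
epilogue: pop r3=0x27, sp=0xaf
epilogue: pop r1=0xe2, sp=0xb0
r1: callee-saved, written=True
r3: callee-saved, written=True
r5: callee-saved, written=True
r6: caller-saved, written=True

SURVIVE = r1,r3,r5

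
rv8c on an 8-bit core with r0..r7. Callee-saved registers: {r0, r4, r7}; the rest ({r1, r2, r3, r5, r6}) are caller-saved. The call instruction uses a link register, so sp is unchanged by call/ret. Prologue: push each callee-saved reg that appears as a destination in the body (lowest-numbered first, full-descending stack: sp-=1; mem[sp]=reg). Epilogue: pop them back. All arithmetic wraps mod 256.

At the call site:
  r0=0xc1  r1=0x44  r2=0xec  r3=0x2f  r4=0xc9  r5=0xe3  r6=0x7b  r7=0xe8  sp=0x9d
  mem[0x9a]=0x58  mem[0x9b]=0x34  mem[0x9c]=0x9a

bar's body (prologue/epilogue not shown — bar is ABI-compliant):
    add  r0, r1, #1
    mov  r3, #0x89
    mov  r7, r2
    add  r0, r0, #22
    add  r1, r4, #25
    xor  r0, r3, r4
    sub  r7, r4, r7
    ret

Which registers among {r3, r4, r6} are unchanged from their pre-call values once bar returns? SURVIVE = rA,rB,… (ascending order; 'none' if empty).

prologue: push r0 -> mem[0x9c]=0xc1, sp=0x9c
prologue: push r7 -> mem[0x9b]=0xe8, sp=0x9b
body[0] add  r0, r1, #1 -> r0=0x45
body[1] mov  r3, #0x89 -> r3=0x89
body[2] mov  r7, r2 -> r7=0xec
body[3] add  r0, r0, #22 -> r0=0x5b
body[4] add  r1, r4, #25 -> r1=0xe2
body[5] xor  r0, r3, r4 -> r0=0x40
body[6] sub  r7, r4, r7 -> r7=0xdd
epilogue: pop r7=0xe8, sp=0x9c
epilogue: pop r0=0xc1, sp=0x9d
r3: caller-saved, written=True
r4: callee-saved, written=False
r6: caller-saved, written=False

SURVIVE = r4,r6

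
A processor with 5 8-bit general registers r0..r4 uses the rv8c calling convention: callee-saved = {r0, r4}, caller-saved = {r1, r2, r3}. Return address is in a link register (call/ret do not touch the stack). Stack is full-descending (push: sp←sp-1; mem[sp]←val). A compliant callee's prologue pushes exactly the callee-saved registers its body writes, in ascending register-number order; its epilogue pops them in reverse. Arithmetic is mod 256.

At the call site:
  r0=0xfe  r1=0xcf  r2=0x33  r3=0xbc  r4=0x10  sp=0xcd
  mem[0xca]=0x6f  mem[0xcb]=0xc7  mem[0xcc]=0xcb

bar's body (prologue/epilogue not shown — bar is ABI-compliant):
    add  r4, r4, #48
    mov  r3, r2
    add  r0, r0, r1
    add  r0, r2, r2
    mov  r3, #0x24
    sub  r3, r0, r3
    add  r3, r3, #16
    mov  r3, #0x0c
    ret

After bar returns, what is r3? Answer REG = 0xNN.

REG = 0x0c

prologue: push r0 -> mem[0xcc]=0xfe, sp=0xcc
prologue: push r4 -> mem[0xcb]=0x10, sp=0xcb
body[0] add  r4, r4, #48 -> r4=0x40
body[1] mov  r3, r2 -> r3=0x33
body[2] add  r0, r0, r1 -> r0=0xcd
body[3] add  r0, r2, r2 -> r0=0x66
body[4] mov  r3, #0x24 -> r3=0x24
body[5] sub  r3, r0, r3 -> r3=0x42
body[6] add  r3, r3, #16 -> r3=0x52
body[7] mov  r3, #0x0c -> r3=0x0c
epilogue: pop r4=0x10, sp=0xcc
epilogue: pop r0=0xfe, sp=0xcd
r3 is caller-saved -> body value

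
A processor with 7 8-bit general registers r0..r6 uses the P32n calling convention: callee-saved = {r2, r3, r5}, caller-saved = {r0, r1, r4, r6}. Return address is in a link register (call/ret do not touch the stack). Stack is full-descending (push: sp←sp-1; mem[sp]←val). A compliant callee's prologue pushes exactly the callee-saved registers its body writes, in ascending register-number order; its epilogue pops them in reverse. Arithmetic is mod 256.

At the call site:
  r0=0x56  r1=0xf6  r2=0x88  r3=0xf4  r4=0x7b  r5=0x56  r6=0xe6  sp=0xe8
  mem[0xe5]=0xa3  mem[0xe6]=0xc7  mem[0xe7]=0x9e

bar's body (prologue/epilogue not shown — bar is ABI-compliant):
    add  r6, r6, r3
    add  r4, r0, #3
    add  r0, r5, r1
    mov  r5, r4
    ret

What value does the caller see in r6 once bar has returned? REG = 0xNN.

prologue: push r5 -> mem[0xe7]=0x56, sp=0xe7
body[0] add  r6, r6, r3 -> r6=0xda
body[1] add  r4, r0, #3 -> r4=0x59
body[2] add  r0, r5, r1 -> r0=0x4c
body[3] mov  r5, r4 -> r5=0x59
epilogue: pop r5=0x56, sp=0xe8
r6 is caller-saved -> body value

REG = 0xda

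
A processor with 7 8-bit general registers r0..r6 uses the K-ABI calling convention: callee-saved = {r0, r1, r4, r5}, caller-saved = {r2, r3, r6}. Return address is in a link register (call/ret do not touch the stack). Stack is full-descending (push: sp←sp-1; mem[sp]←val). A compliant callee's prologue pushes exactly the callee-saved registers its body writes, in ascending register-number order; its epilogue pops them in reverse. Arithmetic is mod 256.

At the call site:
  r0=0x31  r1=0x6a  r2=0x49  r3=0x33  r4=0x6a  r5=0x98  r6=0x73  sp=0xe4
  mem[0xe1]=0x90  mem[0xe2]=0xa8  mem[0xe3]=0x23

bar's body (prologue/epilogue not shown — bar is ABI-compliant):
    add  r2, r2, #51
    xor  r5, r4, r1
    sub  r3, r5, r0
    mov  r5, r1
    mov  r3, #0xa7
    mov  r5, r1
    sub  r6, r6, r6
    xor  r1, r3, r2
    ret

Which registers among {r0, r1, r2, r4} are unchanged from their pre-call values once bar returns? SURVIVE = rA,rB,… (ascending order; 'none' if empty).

SURVIVE = r0,r1,r4

prologue: push r1 -> mem[0xe3]=0x6a, sp=0xe3
prologue: push r5 -> mem[0xe2]=0x98, sp=0xe2
body[0] add  r2, r2, #51 -> r2=0x7c
body[1] xor  r5, r4, r1 -> r5=0x00
body[2] sub  r3, r5, r0 -> r3=0xcf
body[3] mov  r5, r1 -> r5=0x6a
body[4] mov  r3, #0xa7 -> r3=0xa7
body[5] mov  r5, r1 -> r5=0x6a
body[6] sub  r6, r6, r6 -> r6=0x00
body[7] xor  r1, r3, r2 -> r1=0xdb
epilogue: pop r5=0x98, sp=0xe3
epilogue: pop r1=0x6a, sp=0xe4
r0: callee-saved, written=False
r1: callee-saved, written=True
r2: caller-saved, written=True
r4: callee-saved, written=False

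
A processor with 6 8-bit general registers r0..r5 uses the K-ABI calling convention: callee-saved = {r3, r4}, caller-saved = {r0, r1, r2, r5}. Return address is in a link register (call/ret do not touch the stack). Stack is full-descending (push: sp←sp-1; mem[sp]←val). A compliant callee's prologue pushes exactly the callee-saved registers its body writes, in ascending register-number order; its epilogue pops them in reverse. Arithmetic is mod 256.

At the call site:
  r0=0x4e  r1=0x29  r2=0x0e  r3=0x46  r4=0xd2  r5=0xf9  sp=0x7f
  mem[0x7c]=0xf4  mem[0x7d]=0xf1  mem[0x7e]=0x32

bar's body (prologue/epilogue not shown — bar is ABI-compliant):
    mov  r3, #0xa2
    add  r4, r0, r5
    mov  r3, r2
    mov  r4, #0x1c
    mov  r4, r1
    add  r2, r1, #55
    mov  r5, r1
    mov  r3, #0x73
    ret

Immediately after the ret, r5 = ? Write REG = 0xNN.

REG = 0x29

prologue: push r3 → mem[0x7e]=0x46, sp=0x7e
prologue: push r4 → mem[0x7d]=0xd2, sp=0x7d
body[0] mov  r3, #0xa2 → r3=0xa2
body[1] add  r4, r0, r5 → r4=0x47
body[2] mov  r3, r2 → r3=0x0e
body[3] mov  r4, #0x1c → r4=0x1c
body[4] mov  r4, r1 → r4=0x29
body[5] add  r2, r1, #55 → r2=0x60
body[6] mov  r5, r1 → r5=0x29
body[7] mov  r3, #0x73 → r3=0x73
epilogue: pop r4=0xd2, sp=0x7e
epilogue: pop r3=0x46, sp=0x7f
r5 is caller-saved → body value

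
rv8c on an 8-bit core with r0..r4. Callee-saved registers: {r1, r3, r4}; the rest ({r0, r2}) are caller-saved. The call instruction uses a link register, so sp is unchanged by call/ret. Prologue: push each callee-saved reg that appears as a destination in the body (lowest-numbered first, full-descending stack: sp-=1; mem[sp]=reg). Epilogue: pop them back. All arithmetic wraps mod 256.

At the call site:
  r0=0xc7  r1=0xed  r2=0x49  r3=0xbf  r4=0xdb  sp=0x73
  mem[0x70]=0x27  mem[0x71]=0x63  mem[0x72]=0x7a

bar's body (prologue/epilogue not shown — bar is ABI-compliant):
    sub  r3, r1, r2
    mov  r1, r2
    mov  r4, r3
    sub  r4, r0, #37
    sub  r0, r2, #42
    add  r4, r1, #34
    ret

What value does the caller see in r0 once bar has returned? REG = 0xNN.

prologue: push r1 -> mem[0x72]=0xed, sp=0x72
prologue: push r3 -> mem[0x71]=0xbf, sp=0x71
prologue: push r4 -> mem[0x70]=0xdb, sp=0x70
body[0] sub  r3, r1, r2 -> r3=0xa4
body[1] mov  r1, r2 -> r1=0x49
body[2] mov  r4, r3 -> r4=0xa4
body[3] sub  r4, r0, #37 -> r4=0xa2
body[4] sub  r0, r2, #42 -> r0=0x1f
body[5] add  r4, r1, #34 -> r4=0x6b
epilogue: pop r4=0xdb, sp=0x71
epilogue: pop r3=0xbf, sp=0x72
epilogue: pop r1=0xed, sp=0x73
r0 is caller-saved -> body value

REG = 0x1f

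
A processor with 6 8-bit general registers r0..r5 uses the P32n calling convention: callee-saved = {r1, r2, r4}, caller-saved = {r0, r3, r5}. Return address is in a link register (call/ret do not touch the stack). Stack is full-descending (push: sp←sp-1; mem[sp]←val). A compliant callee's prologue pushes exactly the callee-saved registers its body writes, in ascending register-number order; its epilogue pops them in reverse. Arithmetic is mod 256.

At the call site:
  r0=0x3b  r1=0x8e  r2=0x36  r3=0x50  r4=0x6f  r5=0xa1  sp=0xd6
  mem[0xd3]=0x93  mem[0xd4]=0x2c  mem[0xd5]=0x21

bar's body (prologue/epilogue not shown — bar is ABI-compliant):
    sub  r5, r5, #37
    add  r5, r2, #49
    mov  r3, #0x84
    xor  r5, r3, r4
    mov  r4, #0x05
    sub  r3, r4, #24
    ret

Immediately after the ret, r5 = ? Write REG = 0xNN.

prologue: push r4 -> mem[0xd5]=0x6f, sp=0xd5
body[0] sub  r5, r5, #37 -> r5=0x7c
body[1] add  r5, r2, #49 -> r5=0x67
body[2] mov  r3, #0x84 -> r3=0x84
body[3] xor  r5, r3, r4 -> r5=0xeb
body[4] mov  r4, #0x05 -> r4=0x05
body[5] sub  r3, r4, #24 -> r3=0xed
epilogue: pop r4=0x6f, sp=0xd6
r5 is caller-saved -> body value

REG = 0xeb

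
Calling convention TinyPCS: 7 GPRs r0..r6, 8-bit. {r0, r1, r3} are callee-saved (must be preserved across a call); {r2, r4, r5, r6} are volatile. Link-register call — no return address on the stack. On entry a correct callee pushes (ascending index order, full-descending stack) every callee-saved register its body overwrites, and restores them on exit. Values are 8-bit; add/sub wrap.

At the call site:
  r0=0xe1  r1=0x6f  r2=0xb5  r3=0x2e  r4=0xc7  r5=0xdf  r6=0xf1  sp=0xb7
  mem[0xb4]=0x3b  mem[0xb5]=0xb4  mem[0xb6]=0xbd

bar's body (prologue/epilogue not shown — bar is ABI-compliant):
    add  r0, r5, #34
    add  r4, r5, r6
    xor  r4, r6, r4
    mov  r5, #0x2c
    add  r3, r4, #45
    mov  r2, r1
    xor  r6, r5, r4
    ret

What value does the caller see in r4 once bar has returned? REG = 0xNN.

prologue: push r0 -> mem[0xb6]=0xe1, sp=0xb6
prologue: push r3 -> mem[0xb5]=0x2e, sp=0xb5
body[0] add  r0, r5, #34 -> r0=0x01
body[1] add  r4, r5, r6 -> r4=0xd0
body[2] xor  r4, r6, r4 -> r4=0x21
body[3] mov  r5, #0x2c -> r5=0x2c
body[4] add  r3, r4, #45 -> r3=0x4e
body[5] mov  r2, r1 -> r2=0x6f
body[6] xor  r6, r5, r4 -> r6=0x0d
epilogue: pop r3=0x2e, sp=0xb6
epilogue: pop r0=0xe1, sp=0xb7
r4 is caller-saved -> body value

REG = 0x21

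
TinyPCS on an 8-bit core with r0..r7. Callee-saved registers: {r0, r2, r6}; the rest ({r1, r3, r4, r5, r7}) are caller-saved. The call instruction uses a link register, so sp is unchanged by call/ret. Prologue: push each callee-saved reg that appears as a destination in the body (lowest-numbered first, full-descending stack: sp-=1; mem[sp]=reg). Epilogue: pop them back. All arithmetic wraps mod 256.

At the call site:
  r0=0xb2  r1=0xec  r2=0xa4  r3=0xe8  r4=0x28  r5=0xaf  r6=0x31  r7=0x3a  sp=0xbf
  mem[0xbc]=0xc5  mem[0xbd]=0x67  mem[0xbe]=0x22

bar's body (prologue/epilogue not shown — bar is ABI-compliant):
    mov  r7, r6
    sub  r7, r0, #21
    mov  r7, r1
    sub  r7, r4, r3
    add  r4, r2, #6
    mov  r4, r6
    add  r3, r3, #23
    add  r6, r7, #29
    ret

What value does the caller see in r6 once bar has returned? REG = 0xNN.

prologue: push r6 → mem[0xbe]=0x31, sp=0xbe
body[0] mov  r7, r6 → r7=0x31
body[1] sub  r7, r0, #21 → r7=0x9d
body[2] mov  r7, r1 → r7=0xec
body[3] sub  r7, r4, r3 → r7=0x40
body[4] add  r4, r2, #6 → r4=0xaa
body[5] mov  r4, r6 → r4=0x31
body[6] add  r3, r3, #23 → r3=0xff
body[7] add  r6, r7, #29 → r6=0x5d
epilogue: pop r6=0x31, sp=0xbf
r6 is callee-saved → restored

REG = 0x31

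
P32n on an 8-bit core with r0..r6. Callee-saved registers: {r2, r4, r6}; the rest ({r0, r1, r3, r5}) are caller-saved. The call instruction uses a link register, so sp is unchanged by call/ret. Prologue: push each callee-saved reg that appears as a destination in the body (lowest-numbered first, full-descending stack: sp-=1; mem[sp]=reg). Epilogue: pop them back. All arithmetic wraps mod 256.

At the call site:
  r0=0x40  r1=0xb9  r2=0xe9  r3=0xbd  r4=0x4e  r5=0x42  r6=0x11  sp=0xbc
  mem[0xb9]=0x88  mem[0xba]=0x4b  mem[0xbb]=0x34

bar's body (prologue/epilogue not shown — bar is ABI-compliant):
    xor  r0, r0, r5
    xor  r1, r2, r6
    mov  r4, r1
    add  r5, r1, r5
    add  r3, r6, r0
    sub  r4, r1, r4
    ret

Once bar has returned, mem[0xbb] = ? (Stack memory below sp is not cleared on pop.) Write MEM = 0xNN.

MEM = 0x4e

prologue: push r4 -> mem[0xbb]=0x4e, sp=0xbb
body[0] xor  r0, r0, r5 -> r0=0x02
body[1] xor  r1, r2, r6 -> r1=0xf8
body[2] mov  r4, r1 -> r4=0xf8
body[3] add  r5, r1, r5 -> r5=0x3a
body[4] add  r3, r6, r0 -> r3=0x13
body[5] sub  r4, r1, r4 -> r4=0x00
epilogue: pop r4=0x4e, sp=0xbc
prologue pushed ['r4'] at ['0xbb']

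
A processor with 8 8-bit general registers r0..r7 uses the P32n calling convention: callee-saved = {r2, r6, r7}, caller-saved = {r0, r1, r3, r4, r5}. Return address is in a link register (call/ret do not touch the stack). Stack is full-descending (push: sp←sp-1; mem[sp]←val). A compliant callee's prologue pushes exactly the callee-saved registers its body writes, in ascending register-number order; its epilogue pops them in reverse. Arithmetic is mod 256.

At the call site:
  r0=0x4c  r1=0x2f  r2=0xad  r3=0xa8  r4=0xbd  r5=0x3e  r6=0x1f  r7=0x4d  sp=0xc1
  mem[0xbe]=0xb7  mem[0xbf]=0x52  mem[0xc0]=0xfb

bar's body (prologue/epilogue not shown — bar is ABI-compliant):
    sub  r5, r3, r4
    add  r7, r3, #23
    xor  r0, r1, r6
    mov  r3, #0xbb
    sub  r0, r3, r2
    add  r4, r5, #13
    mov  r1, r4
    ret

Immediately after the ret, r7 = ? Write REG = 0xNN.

REG = 0x4d

prologue: push r7 → mem[0xc0]=0x4d, sp=0xc0
body[0] sub  r5, r3, r4 → r5=0xeb
body[1] add  r7, r3, #23 → r7=0xbf
body[2] xor  r0, r1, r6 → r0=0x30
body[3] mov  r3, #0xbb → r3=0xbb
body[4] sub  r0, r3, r2 → r0=0x0e
body[5] add  r4, r5, #13 → r4=0xf8
body[6] mov  r1, r4 → r1=0xf8
epilogue: pop r7=0x4d, sp=0xc1
r7 is callee-saved → restored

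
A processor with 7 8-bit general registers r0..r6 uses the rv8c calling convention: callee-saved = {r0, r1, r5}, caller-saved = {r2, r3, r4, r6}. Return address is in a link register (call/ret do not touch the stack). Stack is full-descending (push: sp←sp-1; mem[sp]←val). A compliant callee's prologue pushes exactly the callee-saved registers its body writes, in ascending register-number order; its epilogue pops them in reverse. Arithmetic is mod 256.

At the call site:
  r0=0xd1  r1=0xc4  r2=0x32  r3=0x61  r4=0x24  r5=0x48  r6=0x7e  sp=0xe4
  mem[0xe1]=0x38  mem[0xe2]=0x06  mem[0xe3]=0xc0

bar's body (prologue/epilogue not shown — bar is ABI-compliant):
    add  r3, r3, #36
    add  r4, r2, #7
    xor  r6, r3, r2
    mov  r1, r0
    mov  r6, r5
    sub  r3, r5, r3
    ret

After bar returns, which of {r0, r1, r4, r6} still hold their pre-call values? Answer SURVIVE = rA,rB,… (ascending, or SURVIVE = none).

SURVIVE = r0,r1

prologue: push r1 → mem[0xe3]=0xc4, sp=0xe3
body[0] add  r3, r3, #36 → r3=0x85
body[1] add  r4, r2, #7 → r4=0x39
body[2] xor  r6, r3, r2 → r6=0xb7
body[3] mov  r1, r0 → r1=0xd1
body[4] mov  r6, r5 → r6=0x48
body[5] sub  r3, r5, r3 → r3=0xc3
epilogue: pop r1=0xc4, sp=0xe4
r0: callee-saved, written=False
r1: callee-saved, written=True
r4: caller-saved, written=True
r6: caller-saved, written=True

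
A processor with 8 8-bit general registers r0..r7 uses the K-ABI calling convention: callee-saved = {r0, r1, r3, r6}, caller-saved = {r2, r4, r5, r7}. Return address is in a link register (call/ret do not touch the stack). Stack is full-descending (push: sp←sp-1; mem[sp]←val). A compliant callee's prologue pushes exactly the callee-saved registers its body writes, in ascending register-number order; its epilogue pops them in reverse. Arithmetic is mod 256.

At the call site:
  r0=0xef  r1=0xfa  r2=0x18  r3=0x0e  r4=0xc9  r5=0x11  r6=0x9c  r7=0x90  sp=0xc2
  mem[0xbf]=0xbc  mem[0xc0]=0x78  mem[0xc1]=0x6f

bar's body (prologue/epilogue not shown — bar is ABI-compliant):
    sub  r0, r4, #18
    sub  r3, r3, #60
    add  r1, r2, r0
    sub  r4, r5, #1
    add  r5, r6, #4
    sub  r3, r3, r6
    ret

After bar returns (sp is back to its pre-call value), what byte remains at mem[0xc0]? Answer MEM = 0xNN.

MEM = 0xfa

prologue: push r0 → mem[0xc1]=0xef, sp=0xc1
prologue: push r1 → mem[0xc0]=0xfa, sp=0xc0
prologue: push r3 → mem[0xbf]=0x0e, sp=0xbf
body[0] sub  r0, r4, #18 → r0=0xb7
body[1] sub  r3, r3, #60 → r3=0xd2
body[2] add  r1, r2, r0 → r1=0xcf
body[3] sub  r4, r5, #1 → r4=0x10
body[4] add  r5, r6, #4 → r5=0xa0
body[5] sub  r3, r3, r6 → r3=0x36
epilogue: pop r3=0x0e, sp=0xc0
epilogue: pop r1=0xfa, sp=0xc1
epilogue: pop r0=0xef, sp=0xc2
prologue pushed ['r0', 'r1', 'r3'] at ['0xc1', '0xc0', '0xbf']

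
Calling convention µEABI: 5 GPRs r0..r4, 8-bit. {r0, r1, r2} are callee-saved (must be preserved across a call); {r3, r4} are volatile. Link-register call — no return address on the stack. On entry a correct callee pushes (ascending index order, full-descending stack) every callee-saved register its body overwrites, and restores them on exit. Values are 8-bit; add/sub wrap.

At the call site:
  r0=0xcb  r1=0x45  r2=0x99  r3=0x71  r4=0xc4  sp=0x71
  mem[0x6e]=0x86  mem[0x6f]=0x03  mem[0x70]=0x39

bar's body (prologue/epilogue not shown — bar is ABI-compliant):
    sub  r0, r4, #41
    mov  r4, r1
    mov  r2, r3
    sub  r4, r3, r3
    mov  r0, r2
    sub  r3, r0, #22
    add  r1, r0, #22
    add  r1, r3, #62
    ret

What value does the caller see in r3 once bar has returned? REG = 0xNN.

prologue: push r0 -> mem[0x70]=0xcb, sp=0x70
prologue: push r1 -> mem[0x6f]=0x45, sp=0x6f
prologue: push r2 -> mem[0x6e]=0x99, sp=0x6e
body[0] sub  r0, r4, #41 -> r0=0x9b
body[1] mov  r4, r1 -> r4=0x45
body[2] mov  r2, r3 -> r2=0x71
body[3] sub  r4, r3, r3 -> r4=0x00
body[4] mov  r0, r2 -> r0=0x71
body[5] sub  r3, r0, #22 -> r3=0x5b
body[6] add  r1, r0, #22 -> r1=0x87
body[7] add  r1, r3, #62 -> r1=0x99
epilogue: pop r2=0x99, sp=0x6f
epilogue: pop r1=0x45, sp=0x70
epilogue: pop r0=0xcb, sp=0x71
r3 is caller-saved -> body value

REG = 0x5b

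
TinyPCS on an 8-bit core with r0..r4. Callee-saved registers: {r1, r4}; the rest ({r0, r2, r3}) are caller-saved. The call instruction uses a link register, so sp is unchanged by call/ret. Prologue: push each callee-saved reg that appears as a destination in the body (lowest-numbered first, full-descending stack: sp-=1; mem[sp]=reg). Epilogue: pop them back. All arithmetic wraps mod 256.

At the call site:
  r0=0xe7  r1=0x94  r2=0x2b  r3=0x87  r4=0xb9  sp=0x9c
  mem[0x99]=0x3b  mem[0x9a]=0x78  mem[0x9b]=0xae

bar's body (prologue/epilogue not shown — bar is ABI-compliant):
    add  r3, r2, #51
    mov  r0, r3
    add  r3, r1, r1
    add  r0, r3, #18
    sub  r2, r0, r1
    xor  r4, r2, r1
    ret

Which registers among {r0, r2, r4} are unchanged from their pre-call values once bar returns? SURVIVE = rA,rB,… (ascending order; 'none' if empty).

SURVIVE = r4

prologue: push r4 -> mem[0x9b]=0xb9, sp=0x9b
body[0] add  r3, r2, #51 -> r3=0x5e
body[1] mov  r0, r3 -> r0=0x5e
body[2] add  r3, r1, r1 -> r3=0x28
body[3] add  r0, r3, #18 -> r0=0x3a
body[4] sub  r2, r0, r1 -> r2=0xa6
body[5] xor  r4, r2, r1 -> r4=0x32
epilogue: pop r4=0xb9, sp=0x9c
r0: caller-saved, written=True
r2: caller-saved, written=True
r4: callee-saved, written=True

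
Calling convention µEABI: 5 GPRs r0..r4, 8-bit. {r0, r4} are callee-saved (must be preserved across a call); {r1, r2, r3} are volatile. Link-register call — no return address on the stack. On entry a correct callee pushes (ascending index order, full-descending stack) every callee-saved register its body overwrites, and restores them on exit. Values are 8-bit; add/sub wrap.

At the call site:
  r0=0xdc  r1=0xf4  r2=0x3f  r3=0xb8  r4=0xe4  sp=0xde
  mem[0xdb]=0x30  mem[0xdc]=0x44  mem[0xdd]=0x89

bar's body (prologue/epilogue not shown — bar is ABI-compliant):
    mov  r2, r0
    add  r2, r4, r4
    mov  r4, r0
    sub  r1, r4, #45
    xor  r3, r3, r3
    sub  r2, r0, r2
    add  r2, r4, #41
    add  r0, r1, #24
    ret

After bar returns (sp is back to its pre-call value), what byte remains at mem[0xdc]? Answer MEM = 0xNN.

MEM = 0xe4

prologue: push r0 → mem[0xdd]=0xdc, sp=0xdd
prologue: push r4 → mem[0xdc]=0xe4, sp=0xdc
body[0] mov  r2, r0 → r2=0xdc
body[1] add  r2, r4, r4 → r2=0xc8
body[2] mov  r4, r0 → r4=0xdc
body[3] sub  r1, r4, #45 → r1=0xaf
body[4] xor  r3, r3, r3 → r3=0x00
body[5] sub  r2, r0, r2 → r2=0x14
body[6] add  r2, r4, #41 → r2=0x05
body[7] add  r0, r1, #24 → r0=0xc7
epilogue: pop r4=0xe4, sp=0xdd
epilogue: pop r0=0xdc, sp=0xde
prologue pushed ['r0', 'r4'] at ['0xdd', '0xdc']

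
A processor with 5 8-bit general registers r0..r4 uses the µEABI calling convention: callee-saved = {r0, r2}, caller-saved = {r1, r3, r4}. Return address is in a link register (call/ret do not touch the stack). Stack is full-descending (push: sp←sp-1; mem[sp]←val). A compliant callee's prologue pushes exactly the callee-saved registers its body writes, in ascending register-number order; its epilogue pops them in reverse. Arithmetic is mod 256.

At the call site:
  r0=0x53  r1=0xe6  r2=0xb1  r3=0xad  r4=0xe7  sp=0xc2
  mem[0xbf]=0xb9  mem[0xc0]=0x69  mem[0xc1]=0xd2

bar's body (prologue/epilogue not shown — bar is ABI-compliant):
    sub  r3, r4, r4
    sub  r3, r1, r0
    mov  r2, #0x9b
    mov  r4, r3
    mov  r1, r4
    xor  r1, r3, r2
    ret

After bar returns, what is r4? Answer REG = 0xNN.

REG = 0x93

prologue: push r2 → mem[0xc1]=0xb1, sp=0xc1
body[0] sub  r3, r4, r4 → r3=0x00
body[1] sub  r3, r1, r0 → r3=0x93
body[2] mov  r2, #0x9b → r2=0x9b
body[3] mov  r4, r3 → r4=0x93
body[4] mov  r1, r4 → r1=0x93
body[5] xor  r1, r3, r2 → r1=0x08
epilogue: pop r2=0xb1, sp=0xc2
r4 is caller-saved → body value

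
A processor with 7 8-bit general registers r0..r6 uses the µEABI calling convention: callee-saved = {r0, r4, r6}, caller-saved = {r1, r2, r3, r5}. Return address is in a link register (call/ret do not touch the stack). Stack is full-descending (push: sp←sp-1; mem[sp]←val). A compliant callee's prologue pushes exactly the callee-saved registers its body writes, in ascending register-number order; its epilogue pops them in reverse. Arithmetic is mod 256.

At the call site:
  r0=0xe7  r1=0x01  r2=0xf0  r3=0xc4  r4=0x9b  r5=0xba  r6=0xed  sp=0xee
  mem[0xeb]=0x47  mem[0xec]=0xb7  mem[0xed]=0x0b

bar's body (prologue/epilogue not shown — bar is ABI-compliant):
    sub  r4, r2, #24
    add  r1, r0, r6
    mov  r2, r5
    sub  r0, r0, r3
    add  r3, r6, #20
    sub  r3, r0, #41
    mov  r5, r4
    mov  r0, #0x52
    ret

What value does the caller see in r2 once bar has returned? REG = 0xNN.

prologue: push r0 -> mem[0xed]=0xe7, sp=0xed
prologue: push r4 -> mem[0xec]=0x9b, sp=0xec
body[0] sub  r4, r2, #24 -> r4=0xd8
body[1] add  r1, r0, r6 -> r1=0xd4
body[2] mov  r2, r5 -> r2=0xba
body[3] sub  r0, r0, r3 -> r0=0x23
body[4] add  r3, r6, #20 -> r3=0x01
body[5] sub  r3, r0, #41 -> r3=0xfa
body[6] mov  r5, r4 -> r5=0xd8
body[7] mov  r0, #0x52 -> r0=0x52
epilogue: pop r4=0x9b, sp=0xed
epilogue: pop r0=0xe7, sp=0xee
r2 is caller-saved -> body value

REG = 0xba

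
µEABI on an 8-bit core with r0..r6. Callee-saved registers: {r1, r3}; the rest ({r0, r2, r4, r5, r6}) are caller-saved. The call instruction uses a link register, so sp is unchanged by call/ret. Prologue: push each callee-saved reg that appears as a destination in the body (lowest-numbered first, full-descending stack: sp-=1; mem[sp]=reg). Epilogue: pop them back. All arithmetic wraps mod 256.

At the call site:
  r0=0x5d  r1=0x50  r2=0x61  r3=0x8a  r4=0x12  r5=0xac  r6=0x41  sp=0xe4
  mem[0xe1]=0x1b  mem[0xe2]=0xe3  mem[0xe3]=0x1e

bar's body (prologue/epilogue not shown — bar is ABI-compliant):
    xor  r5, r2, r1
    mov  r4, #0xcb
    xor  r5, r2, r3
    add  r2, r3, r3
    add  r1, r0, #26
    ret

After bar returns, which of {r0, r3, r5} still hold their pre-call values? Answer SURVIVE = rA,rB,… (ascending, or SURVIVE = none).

SURVIVE = r0,r3

prologue: push r1 → mem[0xe3]=0x50, sp=0xe3
body[0] xor  r5, r2, r1 → r5=0x31
body[1] mov  r4, #0xcb → r4=0xcb
body[2] xor  r5, r2, r3 → r5=0xeb
body[3] add  r2, r3, r3 → r2=0x14
body[4] add  r1, r0, #26 → r1=0x77
epilogue: pop r1=0x50, sp=0xe4
r0: caller-saved, written=False
r3: callee-saved, written=False
r5: caller-saved, written=True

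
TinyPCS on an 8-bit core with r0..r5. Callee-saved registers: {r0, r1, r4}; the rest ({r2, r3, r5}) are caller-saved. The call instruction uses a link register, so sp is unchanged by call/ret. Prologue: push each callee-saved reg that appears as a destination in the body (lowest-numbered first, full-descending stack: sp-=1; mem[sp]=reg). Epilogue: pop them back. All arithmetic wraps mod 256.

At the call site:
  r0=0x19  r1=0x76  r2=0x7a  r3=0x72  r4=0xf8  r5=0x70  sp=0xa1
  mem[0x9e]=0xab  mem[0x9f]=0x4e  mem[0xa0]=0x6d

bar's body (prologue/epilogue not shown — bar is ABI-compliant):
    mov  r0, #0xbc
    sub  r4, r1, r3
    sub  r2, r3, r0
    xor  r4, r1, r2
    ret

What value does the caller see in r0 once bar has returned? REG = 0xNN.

REG = 0x19

prologue: push r0 → mem[0xa0]=0x19, sp=0xa0
prologue: push r4 → mem[0x9f]=0xf8, sp=0x9f
body[0] mov  r0, #0xbc → r0=0xbc
body[1] sub  r4, r1, r3 → r4=0x04
body[2] sub  r2, r3, r0 → r2=0xb6
body[3] xor  r4, r1, r2 → r4=0xc0
epilogue: pop r4=0xf8, sp=0xa0
epilogue: pop r0=0x19, sp=0xa1
r0 is callee-saved → restored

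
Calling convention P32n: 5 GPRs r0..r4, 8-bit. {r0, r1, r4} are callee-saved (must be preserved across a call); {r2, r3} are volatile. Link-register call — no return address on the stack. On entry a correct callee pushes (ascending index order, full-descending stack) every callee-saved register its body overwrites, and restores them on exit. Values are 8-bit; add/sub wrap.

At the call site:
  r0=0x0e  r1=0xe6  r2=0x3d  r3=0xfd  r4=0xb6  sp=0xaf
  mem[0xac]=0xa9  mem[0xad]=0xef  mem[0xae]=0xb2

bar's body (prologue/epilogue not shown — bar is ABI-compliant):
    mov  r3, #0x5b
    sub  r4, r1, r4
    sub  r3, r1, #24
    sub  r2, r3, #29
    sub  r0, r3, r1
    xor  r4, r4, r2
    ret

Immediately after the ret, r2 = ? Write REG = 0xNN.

REG = 0xb1

prologue: push r0 -> mem[0xae]=0x0e, sp=0xae
prologue: push r4 -> mem[0xad]=0xb6, sp=0xad
body[0] mov  r3, #0x5b -> r3=0x5b
body[1] sub  r4, r1, r4 -> r4=0x30
body[2] sub  r3, r1, #24 -> r3=0xce
body[3] sub  r2, r3, #29 -> r2=0xb1
body[4] sub  r0, r3, r1 -> r0=0xe8
body[5] xor  r4, r4, r2 -> r4=0x81
epilogue: pop r4=0xb6, sp=0xae
epilogue: pop r0=0x0e, sp=0xaf
r2 is caller-saved -> body value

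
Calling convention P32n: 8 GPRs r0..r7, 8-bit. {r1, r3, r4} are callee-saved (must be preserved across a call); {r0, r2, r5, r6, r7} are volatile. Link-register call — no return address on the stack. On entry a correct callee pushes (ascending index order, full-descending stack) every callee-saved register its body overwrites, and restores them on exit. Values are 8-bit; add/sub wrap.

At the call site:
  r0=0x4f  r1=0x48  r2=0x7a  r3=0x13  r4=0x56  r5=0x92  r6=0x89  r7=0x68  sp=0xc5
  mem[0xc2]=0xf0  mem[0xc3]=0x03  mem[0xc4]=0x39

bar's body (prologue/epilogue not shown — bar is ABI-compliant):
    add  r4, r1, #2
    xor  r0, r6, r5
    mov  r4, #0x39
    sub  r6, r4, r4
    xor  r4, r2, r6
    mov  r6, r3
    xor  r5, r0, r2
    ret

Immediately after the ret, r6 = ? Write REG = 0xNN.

REG = 0x13

prologue: push r4 -> mem[0xc4]=0x56, sp=0xc4
body[0] add  r4, r1, #2 -> r4=0x4a
body[1] xor  r0, r6, r5 -> r0=0x1b
body[2] mov  r4, #0x39 -> r4=0x39
body[3] sub  r6, r4, r4 -> r6=0x00
body[4] xor  r4, r2, r6 -> r4=0x7a
body[5] mov  r6, r3 -> r6=0x13
body[6] xor  r5, r0, r2 -> r5=0x61
epilogue: pop r4=0x56, sp=0xc5
r6 is caller-saved -> body value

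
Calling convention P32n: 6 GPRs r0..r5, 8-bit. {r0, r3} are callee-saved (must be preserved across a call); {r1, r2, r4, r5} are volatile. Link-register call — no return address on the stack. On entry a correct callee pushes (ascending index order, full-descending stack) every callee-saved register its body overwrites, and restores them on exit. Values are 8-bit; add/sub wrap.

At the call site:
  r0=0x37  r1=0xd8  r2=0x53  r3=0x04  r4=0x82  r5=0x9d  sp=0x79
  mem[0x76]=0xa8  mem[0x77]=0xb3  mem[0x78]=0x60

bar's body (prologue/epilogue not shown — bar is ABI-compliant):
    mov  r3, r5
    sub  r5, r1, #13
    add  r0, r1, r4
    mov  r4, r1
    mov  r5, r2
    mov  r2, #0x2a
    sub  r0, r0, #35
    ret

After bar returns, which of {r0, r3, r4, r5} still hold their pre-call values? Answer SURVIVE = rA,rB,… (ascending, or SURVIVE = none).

SURVIVE = r0,r3

prologue: push r0 -> mem[0x78]=0x37, sp=0x78
prologue: push r3 -> mem[0x77]=0x04, sp=0x77
body[0] mov  r3, r5 -> r3=0x9d
body[1] sub  r5, r1, #13 -> r5=0xcb
body[2] add  r0, r1, r4 -> r0=0x5a
body[3] mov  r4, r1 -> r4=0xd8
body[4] mov  r5, r2 -> r5=0x53
body[5] mov  r2, #0x2a -> r2=0x2a
body[6] sub  r0, r0, #35 -> r0=0x37
epilogue: pop r3=0x04, sp=0x78
epilogue: pop r0=0x37, sp=0x79
r0: callee-saved, written=True
r3: callee-saved, written=True
r4: caller-saved, written=True
r5: caller-saved, written=True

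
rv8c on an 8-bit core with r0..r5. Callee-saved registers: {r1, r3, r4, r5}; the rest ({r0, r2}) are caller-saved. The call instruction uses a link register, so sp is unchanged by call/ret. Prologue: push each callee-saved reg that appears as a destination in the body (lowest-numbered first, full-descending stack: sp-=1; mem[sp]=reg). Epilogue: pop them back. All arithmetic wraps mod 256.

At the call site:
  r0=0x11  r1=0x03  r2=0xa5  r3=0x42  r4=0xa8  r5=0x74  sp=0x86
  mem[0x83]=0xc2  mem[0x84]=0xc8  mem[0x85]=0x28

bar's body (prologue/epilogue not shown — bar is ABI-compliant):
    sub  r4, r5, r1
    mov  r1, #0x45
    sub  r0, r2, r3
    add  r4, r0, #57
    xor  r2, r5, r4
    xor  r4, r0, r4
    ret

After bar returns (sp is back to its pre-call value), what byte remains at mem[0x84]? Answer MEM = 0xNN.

prologue: push r1 -> mem[0x85]=0x03, sp=0x85
prologue: push r4 -> mem[0x84]=0xa8, sp=0x84
body[0] sub  r4, r5, r1 -> r4=0x71
body[1] mov  r1, #0x45 -> r1=0x45
body[2] sub  r0, r2, r3 -> r0=0x63
body[3] add  r4, r0, #57 -> r4=0x9c
body[4] xor  r2, r5, r4 -> r2=0xe8
body[5] xor  r4, r0, r4 -> r4=0xff
epilogue: pop r4=0xa8, sp=0x85
epilogue: pop r1=0x03, sp=0x86
prologue pushed ['r1', 'r4'] at ['0x85', '0x84']

MEM = 0xa8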